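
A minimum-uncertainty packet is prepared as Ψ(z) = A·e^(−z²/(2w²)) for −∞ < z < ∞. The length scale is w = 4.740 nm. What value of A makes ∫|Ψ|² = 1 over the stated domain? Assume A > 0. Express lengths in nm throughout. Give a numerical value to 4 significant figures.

We need A² ∫|f|² dz = 1, taking the integral from −∞ to ∞.
Differentiating ∫e^(−αz²) dz = √(π/α) under α to get the higher moments, with Ψ = A·e^(−z²/(2w²)), the integral evaluates to A²·[√(π)·w].
Hence A² = 1/[√(π)·w].
With w = 4.740: A² = 0.11903 and A = 0.34500.

A ≈ 0.3450 nm^(-1/2)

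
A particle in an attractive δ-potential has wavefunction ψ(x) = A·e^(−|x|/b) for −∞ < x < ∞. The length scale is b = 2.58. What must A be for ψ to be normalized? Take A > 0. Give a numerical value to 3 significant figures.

We need A² ∫|f|² dx = 1, taking the integral from −∞ to ∞.
With ∫₀^∞ x^0 e^(−αx) dx = 0!/α^1, the integral (without the A² prefactor) comes out to b.
Hence A² = 1/[b].
With b = 2.58: A² = 0.3876 and A = 0.6226.

A ≈ 0.623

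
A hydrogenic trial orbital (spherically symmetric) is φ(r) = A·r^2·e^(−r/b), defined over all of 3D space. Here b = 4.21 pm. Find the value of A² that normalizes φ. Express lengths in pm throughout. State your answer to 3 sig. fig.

The normalization condition is ∫|φ|² 4πr² dr = 1 from 0 to ∞.
(Spherical symmetry: dV = 4πr² dr.)
Using ∫₀^∞ rⁿ e^(−αr) dr = n!/αⁿ⁺¹, carrying out the integral gives A² · 45·π·b^7/2.
Hence A² = 1/[45·π·b^7/2].
Plugging in b = 4.21 yields A = 0.0007769.

A^2 ≈ 6.04E-7 pm^(-7)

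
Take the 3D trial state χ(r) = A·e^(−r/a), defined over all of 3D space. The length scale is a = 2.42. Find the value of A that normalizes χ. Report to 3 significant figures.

A ≈ 0.150

Require ∫ |χ|² 4πr² dr = 1 over the whole domain.
The integral (without the A² prefactor) comes out to π·a^3.
With a = 2.42: A² = 0.02246 and A = 0.1499.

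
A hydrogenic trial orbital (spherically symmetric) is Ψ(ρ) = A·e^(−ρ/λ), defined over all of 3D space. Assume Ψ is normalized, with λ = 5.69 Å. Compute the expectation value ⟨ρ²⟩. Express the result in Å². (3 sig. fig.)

The expectation value is the |Ψ|²-weighted average of ρ^2: ∫ ρ^2|Ψ|² 4πρ² dρ.
Evaluating both integrals, ⟨ρ²⟩ = 3·λ^2.
Putting λ = 5.69 gives 97.13.

⟨ρ^2⟩ ≈ 97.1 Å^2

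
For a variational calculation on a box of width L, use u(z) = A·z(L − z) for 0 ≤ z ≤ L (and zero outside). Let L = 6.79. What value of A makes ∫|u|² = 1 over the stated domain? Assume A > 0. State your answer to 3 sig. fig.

The normalization condition is ∫|u|² dz = 1 from 0 to L.
With u = A·z(L − z), the integral evaluates to A²·[L^5/30].
Substituting L = 6.79 gives A² = 0.002079, so A = 0.04559.

A ≈ 0.0456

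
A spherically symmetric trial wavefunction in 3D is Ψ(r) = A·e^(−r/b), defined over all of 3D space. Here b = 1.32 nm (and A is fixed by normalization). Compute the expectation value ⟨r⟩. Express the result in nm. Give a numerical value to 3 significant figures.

By definition ⟨r⟩ = ∫ r |Ψ(r)|² 4πr² dr.
Using ∫₀^∞ rⁿ e^(−αr) dr = n!/αⁿ⁺¹, evaluating both integrals, ⟨r⟩ = 3·b/2.
Putting b = 1.32 gives 1.980.

⟨r⟩ ≈ 1.98 nm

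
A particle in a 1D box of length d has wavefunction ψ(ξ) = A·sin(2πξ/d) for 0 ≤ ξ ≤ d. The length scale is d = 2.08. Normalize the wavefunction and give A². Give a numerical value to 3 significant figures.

The normalization condition is ∫|ψ|² dξ = 1 from 0 to d.
With ψ = A·sin(2πξ/d), the integral evaluates to A²·[d/2].
Hence A² = 1/[d/2].
With d = 2.08: A² = 0.9615 and A = 0.9806.

A^2 ≈ 0.962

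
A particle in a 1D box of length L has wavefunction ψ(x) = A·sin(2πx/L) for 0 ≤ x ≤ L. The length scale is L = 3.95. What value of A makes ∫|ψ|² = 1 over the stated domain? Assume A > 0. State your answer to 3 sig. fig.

A ≈ 0.712

Require ∫ |ψ|² dx = 1 over the whole domain.
∫|ψ|² dx = A²·(L/2).
Substituting L = 3.95 gives A² = 0.5063, so A = 0.7116.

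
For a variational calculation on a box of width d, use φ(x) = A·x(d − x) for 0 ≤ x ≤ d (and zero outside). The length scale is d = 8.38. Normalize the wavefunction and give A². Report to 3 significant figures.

Normalization requires ∫|φ|² dx = 1, integrated from 0 to d.
Expanding the polynomial and integrating term by term, carrying out the integral gives A² · d^5/30.
Setting this equal to 1 gives A² = 1/(d^5/30).
Substituting d = 8.38 gives A² = 0.0007259, so A = 0.02694.

A^2 ≈ 0.000726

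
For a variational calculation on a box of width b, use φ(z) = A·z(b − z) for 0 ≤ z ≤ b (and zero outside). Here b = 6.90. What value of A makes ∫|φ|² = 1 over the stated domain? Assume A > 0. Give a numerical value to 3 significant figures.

Require ∫ |φ|² dz = 1 over the whole domain.
Expanding the polynomial and integrating term by term, the integral (without the A² prefactor) comes out to b^5/30.
Substituting b = 6.90 gives A² = 0.001918, so A = 0.04380.

A ≈ 0.0438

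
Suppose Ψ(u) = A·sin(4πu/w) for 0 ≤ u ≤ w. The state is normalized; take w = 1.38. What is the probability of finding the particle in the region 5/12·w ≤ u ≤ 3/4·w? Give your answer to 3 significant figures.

P ≈ 0.299

|Ψ|² is the probability density, so P = ∫_{5/12·w}^{3/4·w} |Ψ|² du.
Since A² = 1/(w/2), this is the region integral divided by the full normalization integral.
Substituting t = u/w, A² and the length scale cancel in the ratio: P = ∫_{5/12}^{3/4} sin(4·π·t)^2 dt / ∫_{0}^{1} sin(4·π·t)^2 dt.
Using ∫ sin(4·π·t)^2 dt = t/2 - sin(4·π·t)·cos(4·π·t)/(8·π), the numerator is -√(3)/(32·π) + 1/6 and the denominator is 1/2.
Evaluating gives P = (-√(3)/16 + π/3)/π.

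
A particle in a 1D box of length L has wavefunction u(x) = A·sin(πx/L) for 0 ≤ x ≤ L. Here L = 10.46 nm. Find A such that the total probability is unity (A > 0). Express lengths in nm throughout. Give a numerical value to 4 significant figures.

We need A² ∫|f|² dx = 1, taking the integral from 0 to L.
With ∫₀^L sin²(nπx/L) dx = L/2, with u = A·sin(πx/L), the integral evaluates to A²·[L/2].
So A² = (L/2)^(−1).
Plugging in L = 10.46 yields A = 0.43727.

A ≈ 0.4373 nm^(-1/2)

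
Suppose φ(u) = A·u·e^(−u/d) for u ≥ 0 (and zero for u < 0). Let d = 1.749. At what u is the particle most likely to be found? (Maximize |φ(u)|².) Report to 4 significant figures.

u ≈ 1.749

Set d/du [|φ(u)|²] = 0 and solve for u > 0.
Solving yields u = d.
With d = 1.749, the most probable position is 1.7490.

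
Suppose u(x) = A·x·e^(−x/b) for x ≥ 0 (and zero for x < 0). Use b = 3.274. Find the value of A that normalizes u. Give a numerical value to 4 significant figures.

The normalization condition is ∫|u|² dx = 1 from 0 to ∞.
With ∫₀^∞ x^2 e^(−αx) dx = 2!/α^3, carrying out the integral gives A² · b^3/4.
So A² = (b^3/4)^(−1).
With b = 3.274: A² = 0.11398 and A = 0.33761.

A ≈ 0.3376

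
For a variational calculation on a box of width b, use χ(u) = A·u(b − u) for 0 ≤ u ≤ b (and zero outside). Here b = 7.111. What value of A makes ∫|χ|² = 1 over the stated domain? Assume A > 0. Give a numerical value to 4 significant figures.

Normalization requires ∫|χ|² du = 1, integrated from 0 to b.
The integral (without the A² prefactor) comes out to b^5/30.
So A² = (b^5/30)^(−1).
With b = 7.111: A² = 0.0016499 and A = 0.040619.

A ≈ 0.04062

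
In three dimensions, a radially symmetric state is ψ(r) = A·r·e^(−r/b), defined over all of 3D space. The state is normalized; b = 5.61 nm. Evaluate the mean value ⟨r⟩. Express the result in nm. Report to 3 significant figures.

⟨r⟩ ≈ 14.0 nm

By definition ⟨r⟩ = ∫ r |ψ(r)|² 4πr² dr.
With ∫₀^∞ r^5 e^(−αr) dr = 5!/α^6, the ratio of the moment integral to the normalization integral gives ⟨r⟩ = 5·b/2.
Putting b = 5.61 gives 14.03.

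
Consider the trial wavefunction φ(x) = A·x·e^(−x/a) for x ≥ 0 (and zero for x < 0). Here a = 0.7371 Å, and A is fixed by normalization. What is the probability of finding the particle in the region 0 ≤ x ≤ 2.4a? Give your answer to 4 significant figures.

The probability is P = ∫ |φ|² dx over [0, 2.4a].
Since A² = 1/(a^3/4), this is the region integral divided by the full normalization integral.
Let u = x/a; then A² and the length scale cancel, so P = ∫_{0}^{2.4} u^2·e^(-2·u) du ÷ ∫_{0}^{∞} u^2·e^(-2·u) du.
With ∫ u^2·e^(-2·u) du = -(2·u^2 + 2·u + 1)·e^(-2·u)/4 + C, the region integral is 1/4 - 433·e^(-24/5)/100 and the full one is 1/4.
This works out to P = 0.85746.

P ≈ 0.8575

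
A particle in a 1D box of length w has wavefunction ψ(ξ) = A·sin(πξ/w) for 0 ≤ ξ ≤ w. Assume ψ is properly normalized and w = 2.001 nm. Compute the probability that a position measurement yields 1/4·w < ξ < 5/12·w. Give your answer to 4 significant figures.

P ≈ 0.2462

The probability is P = ∫ |ψ|² dξ over [1/4·w, 5/12·w].
The normalization integral ∫|ψ|²dξ over the whole domain equals w/2·A², and A² cancels in the ratio.
In terms of u = ξ/w (A² and the length scale cancel between numerator and denominator), P = [∫_{1/4}^{5/12} sin(π·u)^2 du] / [∫_{0}^{1} sin(π·u)^2 du].
An antiderivative of sin(π·u)^2 is u/2 - sin(2·π·u)/(4·π); evaluating from 1/4 to 5/12 gives 1/(8·π) + 1/12, while the full integral is 1/2.
This works out to P = (3 + 2·π)/(12·π).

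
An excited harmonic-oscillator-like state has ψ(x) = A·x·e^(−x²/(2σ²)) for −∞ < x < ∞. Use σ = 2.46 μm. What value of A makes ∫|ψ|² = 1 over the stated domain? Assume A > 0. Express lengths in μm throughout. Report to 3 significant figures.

A ≈ 0.275 μm^(-3/2)

Normalization requires ∫|ψ|² dx = 1, integrated from −∞ to ∞.
Differentiating ∫e^(−αx²) dx = √(π/α) under α to get the higher moments, the integral (without the A² prefactor) comes out to √(π)·σ^3/2.
Plugging in σ = 2.46 yields A = 0.2753.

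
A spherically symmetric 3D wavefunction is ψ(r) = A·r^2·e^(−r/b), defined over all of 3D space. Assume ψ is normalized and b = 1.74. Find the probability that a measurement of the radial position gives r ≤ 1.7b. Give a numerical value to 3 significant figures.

P ≈ 0.0579

P = ∫ |ψ|² 4πr² dr over r ≤ 1.7b.
A² is fixed by ∫₀^∞ 4πr²|ψ|² dr = 1, i.e. A² = (45·π·b^7/2)^(−1).
In terms of u = r/b (A², 4π and the length scale all cancel between numerator and denominator), P = [∫_{0}^{1.7} u^6·e^(-2·u) du] / [∫_{0}^{∞} u^6·e^(-2·u) du].
Using ∫ u^6·e^(-2·u) du = -(4·u^6 + 12·u^5 + 30·u^4 + 60·u^3 + 90·u^2 + 90·u + 45)·e^(-2·u)/8, the numerator is ≈ 0.32542 and the denominator is 45/8.
This evaluates to P = 0.05785.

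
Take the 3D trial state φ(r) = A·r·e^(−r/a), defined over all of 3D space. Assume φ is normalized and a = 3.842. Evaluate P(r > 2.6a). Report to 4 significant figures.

P ≈ 0.4061

Integrate the radial probability density 4πr²|φ|² over r > 2.6a.
Normalization gives A² = 1/(3·π·a^5).
In terms of u = r/a (A², 4π and the length scale all cancel between numerator and denominator), P = [∫_{2.6}^{∞} u^4·e^(-2·u) du] / [∫_{0}^{∞} u^4·e^(-2·u) du].
Using ∫ u^4·e^(-2·u) du = -(u^4/2 + u^3 + 3·u^2/2 + 3·u/2 + 3/4)·e^(-2·u), the numerator is ≈ 0.304596 and the denominator is 3/4.
Taking the ratio yields P = 0.40613.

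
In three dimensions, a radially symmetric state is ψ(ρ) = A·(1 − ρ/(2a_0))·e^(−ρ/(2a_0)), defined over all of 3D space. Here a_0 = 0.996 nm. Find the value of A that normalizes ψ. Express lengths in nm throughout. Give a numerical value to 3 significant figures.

Require ∫ |ψ|² 4πρ² dρ = 1 over the whole domain.
In 3D with spherical symmetry the volume element is 4πρ² dρ.
The integral (without the A² prefactor) comes out to 8·π·a_0^3.
Setting this equal to 1 gives A² = 1/(8·π·a_0^3).
Substituting a_0 = 0.996 gives A² = 0.04027, so A = 0.2007.

A ≈ 0.201 nm^(-3/2)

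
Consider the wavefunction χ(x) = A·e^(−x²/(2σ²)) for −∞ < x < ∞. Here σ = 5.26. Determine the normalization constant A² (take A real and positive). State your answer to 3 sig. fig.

A^2 ≈ 0.107

Normalization requires ∫|χ|² dx = 1, integrated from −∞ to ∞.
With ∫_{−∞}^{∞} x^(2m) e^(−αx²) dx = (2m−1)!!·√π / (2^m α^(m+1/2)), the integral (without the A² prefactor) comes out to √(π)·σ.
Setting this equal to 1 gives A² = 1/(√(π)·σ).
Plugging in σ = 5.26 yields A = 0.3275.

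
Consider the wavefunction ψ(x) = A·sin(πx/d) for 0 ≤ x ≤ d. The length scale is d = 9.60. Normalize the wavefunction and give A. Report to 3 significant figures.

Require ∫ |ψ|² dx = 1 over the whole domain.
With ∫₀^d sin²(nπx/d) dx = d/2, the integral (without the A² prefactor) comes out to d/2.
So A² = (d/2)^(−1).
Plugging in d = 9.60 yields A = 0.4564.

A ≈ 0.456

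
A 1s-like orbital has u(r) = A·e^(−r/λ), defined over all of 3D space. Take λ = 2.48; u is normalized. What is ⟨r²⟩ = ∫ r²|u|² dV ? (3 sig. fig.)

⟨r²⟩ = ∫ r^2 |u|² 4πr² dr over the full domain.
With ∫₀^∞ r^4 e^(−αr) dr = 4!/α^5, since the A² factors cancel between numerator and denominator, ⟨r²⟩ = 3·λ^2.
With λ = 2.48, ⟨r^2⟩ = 18.45.

⟨r^2⟩ ≈ 18.5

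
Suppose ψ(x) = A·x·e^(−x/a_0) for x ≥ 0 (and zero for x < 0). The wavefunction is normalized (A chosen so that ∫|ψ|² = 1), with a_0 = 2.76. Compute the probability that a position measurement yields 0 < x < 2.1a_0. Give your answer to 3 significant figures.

P = ∫_{0}^{2.1a_0} |ψ(x)|² dx.
With A² fixed by ∫|ψ|² = 1, i.e. A² = (a_0^3/4)^(−1), substitute and integrate.
In terms of u = x/a_0 (A² and the length scale cancel between numerator and denominator), P = [∫_{0}^{2.1} u^2·e^(-2·u) du] / [∫_{0}^{∞} u^2·e^(-2·u) du].
Using ∫ u^2·e^(-2·u) du = -(2·u^2 + 2·u + 1)·e^(-2·u)/4, the numerator is 1/4 - 701·e^(-21/5)/200 and the denominator is 1/4.
This works out to P = 0.7898.

P ≈ 0.790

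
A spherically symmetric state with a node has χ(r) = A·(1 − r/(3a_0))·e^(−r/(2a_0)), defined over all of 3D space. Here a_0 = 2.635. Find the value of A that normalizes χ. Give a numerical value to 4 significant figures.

We need A² ∫|f|² 4πr² dr = 1, taking the integral from 0 to ∞.
The integral (without the A² prefactor) comes out to 8·π·a_0^3/3.
Setting this equal to 1 gives A² = 1/(8·π·a_0^3/3).
Substituting a_0 = 2.635 gives A² = 0.0065244, so A = 0.080774.

A ≈ 0.08077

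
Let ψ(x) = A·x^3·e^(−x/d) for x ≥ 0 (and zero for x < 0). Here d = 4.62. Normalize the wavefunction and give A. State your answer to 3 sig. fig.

A ≈ 0.00199

Normalization requires ∫|ψ|² dx = 1, integrated from 0 to ∞.
With ∫₀^∞ x^6 e^(−αx) dx = 6!/α^7, carrying out the integral gives A² · 45·d^7/8.
Plugging in d = 4.62 yields A = 0.001989.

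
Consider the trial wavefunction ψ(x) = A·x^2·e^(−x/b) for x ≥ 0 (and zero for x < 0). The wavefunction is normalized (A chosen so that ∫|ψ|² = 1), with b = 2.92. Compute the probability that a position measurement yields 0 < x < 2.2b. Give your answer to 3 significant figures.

P ≈ 0.449

The probability is P = ∫ |ψ|² dx over [0, 2.2b].
Since A² = 1/(3·b^5/4), this is the region integral divided by the full normalization integral.
In terms of u = x/b (A² and the length scale cancel between numerator and denominator), P = [∫_{0}^{2.2} u^4·e^(-2·u) du] / [∫_{0}^{∞} u^4·e^(-2·u) du].
Using ∫ u^4·e^(-2·u) du = -(u^4/2 + u^3 + 3·u^2/2 + 3·u/2 + 3/4)·e^(-2·u), the numerator is ≈ 0.33661 and the denominator is 3/4.
Evaluating gives P = 0.4488.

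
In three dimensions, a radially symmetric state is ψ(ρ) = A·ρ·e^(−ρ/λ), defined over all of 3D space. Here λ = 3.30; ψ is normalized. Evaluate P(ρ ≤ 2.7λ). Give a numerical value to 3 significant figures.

Integrate the radial probability density 4πρ²|ψ|² over ρ ≤ 2.7λ.
A² is fixed by ∫₀^∞ 4πρ²|ψ|² dρ = 1, i.e. A² = (3·π·λ^5)^(−1).
In terms of u = ρ/λ (A², 4π and the length scale all cancel between numerator and denominator), P = [∫_{0}^{2.7} u^4·e^(-2·u) du] / [∫_{0}^{∞} u^4·e^(-2·u) du].
Using ∫ u^4·e^(-2·u) du = -(u^4/2 + u^3 + 3·u^2/2 + 3·u/2 + 3/4)·e^(-2·u), the numerator is ≈ 0.47002 and the denominator is 3/4.
The region integral divided by the full integral gives P = 0.6267.

P ≈ 0.627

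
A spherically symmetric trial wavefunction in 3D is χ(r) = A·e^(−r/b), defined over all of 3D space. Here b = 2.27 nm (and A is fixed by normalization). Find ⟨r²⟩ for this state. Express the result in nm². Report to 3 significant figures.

⟨r^2⟩ ≈ 15.5 nm^2

The expectation value is the |χ|²-weighted average of r^2: ∫ r^2|χ|² 4πr² dr.
Using ∫₀^∞ rⁿ e^(−αr) dr = n!/αⁿ⁺¹, since the A² factors cancel between numerator and denominator, ⟨r²⟩ = 3·b^2.
Putting b = 2.27 gives 15.46.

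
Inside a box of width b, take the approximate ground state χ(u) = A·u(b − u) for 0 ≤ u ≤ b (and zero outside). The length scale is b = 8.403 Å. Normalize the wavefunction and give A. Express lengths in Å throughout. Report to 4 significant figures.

A ≈ 0.02676 Å^(-5/2)

We need A² ∫|f|² du = 1, taking the integral from 0 to b.
Expanding the polynomial and integrating term by term, the integral (without the A² prefactor) comes out to b^5/30.
So A² = (b^5/30)^(−1).
Plugging in b = 8.403 yields A = 0.026759.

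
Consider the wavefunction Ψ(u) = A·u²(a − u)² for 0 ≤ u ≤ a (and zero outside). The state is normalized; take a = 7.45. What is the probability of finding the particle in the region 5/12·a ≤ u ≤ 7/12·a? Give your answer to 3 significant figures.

P = ∫_{5/12·a}^{7/12·a} |Ψ(u)|² du.
Since A² = 1/(a^9/630), this is the region integral divided by the full normalization integral.
In terms of t = u/a (A² and the length scale cancel between numerator and denominator), P = [∫_{5/12}^{7/12} t^4·(1 - t)^4 dt] / [∫_{0}^{1} t^4·(1 - t)^4 dt].
An antiderivative of t^4·(1 - t)^4 is t^5·(70·t^4 - 315·t^3 + 540·t^2 - 420·t + 126)/630; evaluating from 5/12 to 7/12 gives ≈ 0.00062752, while the full integral is 1/630.
Evaluating gives P = 0.3953.

P ≈ 0.395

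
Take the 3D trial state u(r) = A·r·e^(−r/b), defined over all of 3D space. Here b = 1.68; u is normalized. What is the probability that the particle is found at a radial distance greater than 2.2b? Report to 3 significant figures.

P ≈ 0.551

P = ∫ |u|² 4πr² dr over r > 2.2b.
A² is fixed by ∫₀^∞ 4πr²|u|² dr = 1, i.e. A² = (3·π·b^5)^(−1).
Let t = r/b; then A², 4π and the length scale all cancel, so P = ∫_{2.2}^{∞} t^4·e^(-2·t) dt ÷ ∫_{0}^{∞} t^4·e^(-2·t) dt.
With ∫ t^4·e^(-2·t) dt = -(t^4/2 + t^3 + 3·t^2/2 + 3·t/2 + 3/4)·e^(-2·t) + C, the region integral is ≈ 0.41339 and the full one is 3/4.
Taking the ratio yields P = 0.5512.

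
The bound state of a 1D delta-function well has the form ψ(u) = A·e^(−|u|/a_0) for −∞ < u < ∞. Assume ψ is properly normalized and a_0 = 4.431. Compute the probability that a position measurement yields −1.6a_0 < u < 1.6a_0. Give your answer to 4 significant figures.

P ≈ 0.9592

The probability is P = ∫ |ψ|² du over [−1.6a_0, 1.6a_0].
The normalization integral ∫|ψ|²du over the whole domain equals a_0·A², and A² cancels in the ratio.
By symmetry take twice the u ≥ 0 contribution in numerator and denominator; the 2's cancel. In terms of t = u/a_0 (A² and the length scale cancel between numerator and denominator), P = [∫_{0}^{1.6} e^(-2·t) dt] / [∫_{0}^{∞} e^(-2·t) dt].
An antiderivative of e^(-2·t) is -e^(-2·t)/2; evaluating from 0 to 1.6 gives 1/2 - e^(-16/5)/2, while the full integral is 1/2.
The result is P = 0.95924.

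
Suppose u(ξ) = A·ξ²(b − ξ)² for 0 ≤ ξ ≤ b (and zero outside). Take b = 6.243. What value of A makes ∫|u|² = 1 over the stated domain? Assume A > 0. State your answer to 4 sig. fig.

The normalization condition is ∫|u|² dξ = 1 from 0 to b.
∫|u|² dξ = A²·(b^9/630).
Setting this equal to 1 gives A² = 1/(b^9/630).
Plugging in b = 6.243 yields A = 0.0066130.

A ≈ 0.006613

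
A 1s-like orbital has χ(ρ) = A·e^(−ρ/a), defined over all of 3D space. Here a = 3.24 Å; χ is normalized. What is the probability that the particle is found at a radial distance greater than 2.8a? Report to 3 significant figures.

With dV = 4πρ²dρ, the probability is ∫|χ|² dV over ρ > 2.8a.
The full normalization integral is A²·[π·a^3] = 1, fixing A².
Let u = ρ/a; then A², 4π and the length scale all cancel, so P = ∫_{2.8}^{∞} u^2·e^(-2·u) du ÷ ∫_{0}^{∞} u^2·e^(-2·u) du.
With ∫ u^2·e^(-2·u) du = -(2·u^2 + 2·u + 1)·e^(-2·u)/4 + C, the region integral is 557·e^(-28/5)/100 and the full one is 1/4.
This evaluates to P = 0.08239.

P ≈ 0.0824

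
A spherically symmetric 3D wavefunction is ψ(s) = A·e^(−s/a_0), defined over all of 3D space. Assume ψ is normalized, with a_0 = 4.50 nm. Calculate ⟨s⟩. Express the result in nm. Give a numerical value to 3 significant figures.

⟨s⟩ ≈ 6.75 nm

⟨s⟩ = ∫ s |ψ|² 4πs² ds over the full domain.
Since the A² factors cancel between numerator and denominator, ⟨s⟩ = 3·a_0/2.
Putting a_0 = 4.50 gives 6.750.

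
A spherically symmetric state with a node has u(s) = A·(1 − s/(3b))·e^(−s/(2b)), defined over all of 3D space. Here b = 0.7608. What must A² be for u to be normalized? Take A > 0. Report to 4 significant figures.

A^2 ≈ 0.2711

Require ∫ |u|² 4πs² ds = 1 over the whole domain.
In 3D with spherical symmetry the volume element is 4πs² ds.
With u = A·(1 − s/(3b))·e^(−s/(2b)), the integral evaluates to A²·[8·π·b^3/3].
Plugging in b = 0.7608 yields A = 0.52064.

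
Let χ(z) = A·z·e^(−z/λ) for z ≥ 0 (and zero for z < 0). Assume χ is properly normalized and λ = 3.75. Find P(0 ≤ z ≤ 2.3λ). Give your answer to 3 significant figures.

P = ∫_{0}^{2.3λ} |χ(z)|² dz.
Since A² = 1/(λ^3/4), this is the region integral divided by the full normalization integral.
Substituting u = z/λ, A² and the length scale cancel in the ratio: P = ∫_{0}^{2.3} u^2·e^(-2·u) du / ∫_{0}^{∞} u^2·e^(-2·u) du.
Using ∫ u^2·e^(-2·u) du = -(2·u^2 + 2·u + 1)·e^(-2·u)/4, the numerator is 1/4 - 809·e^(-23/5)/200 and the denominator is 1/4.
Evaluating gives P = 0.8374.

P ≈ 0.837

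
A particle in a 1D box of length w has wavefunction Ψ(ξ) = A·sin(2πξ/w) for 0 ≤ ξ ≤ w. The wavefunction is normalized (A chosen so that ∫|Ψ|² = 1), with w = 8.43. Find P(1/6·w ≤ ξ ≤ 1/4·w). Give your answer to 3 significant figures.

The probability is P = ∫ |Ψ|² dξ over [1/6·w, 1/4·w].
Since A² = 1/(w/2), this is the region integral divided by the full normalization integral.
In terms of u = ξ/w (A² and the length scale cancel between numerator and denominator), P = [∫_{1/6}^{1/4} sin(2·π·u)^2 du] / [∫_{0}^{1} sin(2·π·u)^2 du].
With ∫ sin(2·π·u)^2 du = u/2 - sin(4·π·u)/(8·π) + C, the region integral is √(3)/(16·π) + 1/24 and the full one is 1/2.
This works out to P = (√(3)/8 + π/12)/π.

P ≈ 0.152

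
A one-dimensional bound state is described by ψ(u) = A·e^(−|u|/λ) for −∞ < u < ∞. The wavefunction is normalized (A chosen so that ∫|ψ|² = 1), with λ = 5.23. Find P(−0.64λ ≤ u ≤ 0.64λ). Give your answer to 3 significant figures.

P ≈ 0.722

|ψ|² is the probability density, so P = ∫_{−0.64λ}^{0.64λ} |ψ|² du.
With A² fixed by ∫|ψ|² = 1, i.e. A² = (λ)^(−1), substitute and integrate.
By symmetry take twice the u ≥ 0 contribution in numerator and denominator; the 2's cancel. Substituting t = u/λ, A² and the length scale cancel in the ratio: P = ∫_{0}^{0.64} e^(-2·t) dt / ∫_{0}^{∞} e^(-2·t) dt.
With ∫ e^(-2·t) dt = -e^(-2·t)/2 + C, the region integral is 1/2 - e^(-32/25)/2 and the full one is 1/2.
Taking the ratio, P = 0.7220.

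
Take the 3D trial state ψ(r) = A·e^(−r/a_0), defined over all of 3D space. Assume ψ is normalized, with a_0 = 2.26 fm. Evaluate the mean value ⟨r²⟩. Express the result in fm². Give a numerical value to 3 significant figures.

By definition ⟨r²⟩ = ∫ r^2 |ψ(r)|² 4πr² dr.
With ∫₀^∞ r^4 e^(−αr) dr = 4!/α^5, the ratio of the moment integral to the normalization integral gives ⟨r²⟩ = 3·a_0^2.
With a_0 = 2.26, ⟨r^2⟩ = 15.32.

⟨r^2⟩ ≈ 15.3 fm^2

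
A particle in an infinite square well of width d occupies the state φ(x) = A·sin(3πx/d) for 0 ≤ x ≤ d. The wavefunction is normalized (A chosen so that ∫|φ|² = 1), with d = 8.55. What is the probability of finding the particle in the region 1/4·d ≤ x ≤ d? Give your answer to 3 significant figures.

P ≈ 0.697

The probability is P = ∫ |φ|² dx over [1/4·d, d].
The normalization integral ∫|φ|²dx over the whole domain equals d/2·A², and A² cancels in the ratio.
Let u = x/d; then A² and the length scale cancel, so P = ∫_{1/4}^{1} sin(3·π·u)^2 du ÷ ∫_{0}^{1} sin(3·π·u)^2 du.
With ∫ sin(3·π·u)^2 du = u/2 - sin(6·π·u)/(12·π) + C, the region integral is 3/8 - 1/(12·π) and the full one is 1/2.
Taking the ratio, P = (-2 + 9·π)/(12·π).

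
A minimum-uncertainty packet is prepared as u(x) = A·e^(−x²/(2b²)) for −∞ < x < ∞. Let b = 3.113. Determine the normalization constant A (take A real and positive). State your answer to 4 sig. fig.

Require ∫ |u|² dx = 1 over the whole domain.
The integral (without the A² prefactor) comes out to √(π)·b.
Substituting b = 3.113 gives A² = 0.18124, so A = 0.42572.

A ≈ 0.4257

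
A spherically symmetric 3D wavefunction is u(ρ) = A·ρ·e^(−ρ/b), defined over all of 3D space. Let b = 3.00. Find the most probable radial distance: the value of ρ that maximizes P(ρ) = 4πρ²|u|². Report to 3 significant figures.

Differentiate P(ρ) = 4πρ²|u|² with respect to ρ and set to zero.
Solving yields ρ = 2·b.
With b = 3.00, the most probable radial distance is 6.000.

ρ ≈ 6.00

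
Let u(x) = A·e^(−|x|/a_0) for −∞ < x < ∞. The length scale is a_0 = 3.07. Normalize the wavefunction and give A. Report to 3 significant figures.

A ≈ 0.571

The normalization condition is ∫|u|² dx = 1 from −∞ to ∞.
∫|u|² dx = A²·(a_0).
Setting this equal to 1 gives A² = 1/(a_0).
Plugging in a_0 = 3.07 yields A = 0.5707.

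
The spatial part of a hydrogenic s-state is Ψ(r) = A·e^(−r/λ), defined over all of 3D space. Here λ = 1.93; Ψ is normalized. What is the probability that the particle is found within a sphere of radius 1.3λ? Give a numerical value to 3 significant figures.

P ≈ 0.482

P = ∫ |Ψ|² 4πr² dr over r ≤ 1.3λ.
Normalization gives A² = 1/(π·λ^3).
Let u = r/λ; then A², 4π and the length scale all cancel, so P = ∫_{0}^{1.3} u^2·e^(-2·u) du ÷ ∫_{0}^{∞} u^2·e^(-2·u) du.
With ∫ u^2·e^(-2·u) du = -(2·u^2 + 2·u + 1)·e^(-2·u)/4 + C, the region integral is 1/4 - 349·e^(-13/5)/200 and the full one is 1/4.
Taking the ratio yields P = 0.4816.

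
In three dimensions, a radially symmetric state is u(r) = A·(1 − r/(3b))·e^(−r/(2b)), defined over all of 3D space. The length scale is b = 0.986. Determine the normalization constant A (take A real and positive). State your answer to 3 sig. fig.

We need A² ∫|f|² 4πr² dr = 1, taking the integral from 0 to ∞.
The angular integral contributes 4π, leaving ∫₀^∞ r²|u|² dr.
Using ∫₀^∞ rⁿ e^(−αr) dr = n!/αⁿ⁺¹, with u = A·(1 − r/(3b))·e^(−r/(2b)), the integral evaluates to A²·[8·π·b^3/3].
So A² = (8·π·b^3/3)^(−1).
With b = 0.986: A² = 0.1245 and A = 0.3529.

A ≈ 0.353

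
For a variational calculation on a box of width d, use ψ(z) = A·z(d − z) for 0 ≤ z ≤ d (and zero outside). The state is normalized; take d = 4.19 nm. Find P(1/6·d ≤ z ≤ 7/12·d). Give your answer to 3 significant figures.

P ≈ 0.618

|ψ|² is the probability density, so P = ∫_{1/6·d}^{7/12·d} |ψ|² dz.
Since A² = 1/(d^5/30), this is the region integral divided by the full normalization integral.
Substituting u = z/d, A² and the length scale cancel in the ratio: P = ∫_{1/6}^{7/12} u^2·(1 - u)^2 du / ∫_{0}^{1} u^2·(1 - u)^2 du.
An antiderivative of u^2·(1 - u)^2 is u^3·(6·u^2 - 15·u + 10)/30; evaluating from 1/6 to 7/12 gives ≈ 0.020596, while the full integral is 1/30.
Taking the ratio, P = 0.6179.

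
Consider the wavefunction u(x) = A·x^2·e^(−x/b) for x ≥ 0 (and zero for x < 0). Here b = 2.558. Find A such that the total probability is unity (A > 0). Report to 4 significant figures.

A ≈ 0.1103

Normalization requires ∫|u|² dx = 1, integrated from 0 to ∞.
The integral (without the A² prefactor) comes out to 3·b^5/4.
Setting this equal to 1 gives A² = 1/(3·b^5/4).
Plugging in b = 2.558 yields A = 0.11034.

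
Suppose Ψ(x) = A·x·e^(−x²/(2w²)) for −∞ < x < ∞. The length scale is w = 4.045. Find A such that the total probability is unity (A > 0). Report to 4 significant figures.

Require ∫ |Ψ|² dx = 1 over the whole domain.
Differentiating ∫e^(−αx²) dx = √(π/α) under α to get the higher moments, ∫|Ψ|² dx = A²·(√(π)·w^3/2).
Hence A² = 1/[√(π)·w^3/2].
With w = 4.045: A² = 0.017049 and A = 0.13057.

A ≈ 0.1306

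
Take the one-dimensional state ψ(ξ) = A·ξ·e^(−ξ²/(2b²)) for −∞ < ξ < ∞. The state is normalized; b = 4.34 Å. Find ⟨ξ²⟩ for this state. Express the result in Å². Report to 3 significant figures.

⟨ξ^2⟩ ≈ 28.3 Å^2

⟨ξ²⟩ = ∫ ξ^2 |ψ|² dξ over the full domain.
The ratio of the moment integral to the normalization integral gives ⟨ξ²⟩ = 3·b^2/2.
With b = 4.34, ⟨ξ^2⟩ = 28.25.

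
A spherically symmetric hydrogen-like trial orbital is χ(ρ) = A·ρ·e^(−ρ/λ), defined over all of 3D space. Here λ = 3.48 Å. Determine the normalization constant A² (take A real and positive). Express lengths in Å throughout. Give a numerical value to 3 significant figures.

The normalization condition is ∫|χ|² 4πρ² dρ = 1 from 0 to ∞.
With ∫₀^∞ ρ^4 e^(−αρ) dρ = 4!/α^5, ∫|χ|² 4πρ² dρ = A²·(3·π·λ^5).
So A² = (3·π·λ^5)^(−1).
Substituting λ = 3.48 gives A² = 0.0002079, so A = 0.01442.

A^2 ≈ 0.000208 Å^(-5)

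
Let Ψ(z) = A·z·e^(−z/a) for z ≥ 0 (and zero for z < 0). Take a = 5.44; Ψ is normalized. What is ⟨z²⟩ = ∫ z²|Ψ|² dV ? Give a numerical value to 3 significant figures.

⟨z^2⟩ ≈ 88.8

The expectation value is the |Ψ|²-weighted average of z^2: ∫ z^2|Ψ|² dz.
The ratio of the moment integral to the normalization integral gives ⟨z²⟩ = 3·a^2.
With a = 5.44, ⟨z^2⟩ = 88.78.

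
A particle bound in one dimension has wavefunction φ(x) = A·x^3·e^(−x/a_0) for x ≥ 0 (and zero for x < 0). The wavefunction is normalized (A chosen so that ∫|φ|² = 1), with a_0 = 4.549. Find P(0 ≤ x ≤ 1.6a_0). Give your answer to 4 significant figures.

P ≈ 0.04462

|φ|² is the probability density, so P = ∫_{0}^{1.6a_0} |φ|² dx.
The normalization integral ∫|φ|²dx over the whole domain equals 45·a_0^7/8·A², and A² cancels in the ratio.
Substituting u = x/a_0, A² and the length scale cancel in the ratio: P = ∫_{0}^{1.6} u^6·e^(-2·u) du / ∫_{0}^{∞} u^6·e^(-2·u) du.
An antiderivative of u^6·e^(-2·u) is -(4·u^6 + 12·u^5 + 30·u^4 + 60·u^3 + 90·u^2 + 90·u + 45)·e^(-2·u)/8; evaluating from 0 to 1.6 gives ≈ 0.250982, while the full integral is 45/8.
Evaluating gives P = 0.044619.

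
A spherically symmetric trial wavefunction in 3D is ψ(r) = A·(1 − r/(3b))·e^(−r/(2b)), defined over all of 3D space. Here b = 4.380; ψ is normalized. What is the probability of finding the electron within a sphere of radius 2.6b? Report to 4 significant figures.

P = ∫ |ψ|² 4πr² dr over r ≤ 2.6b.
The full normalization integral is A²·[8·π·b^3/3] = 1, fixing A².
In terms of u = r/b (A², 4π and the length scale all cancel between numerator and denominator), P = [∫_{0}^{2.6} u^2·(1 - u/3)^2·e^(-u) du] / [∫_{0}^{∞} u^2·(1 - u/3)^2·e^(-u) du].
With ∫ u^2·(1 - u/3)^2·e^(-u) du = (-u^4 + 2·u^3 - 3·u^2 - 6·u - 6)·e^(-u)/9 + C, the region integral is ≈ 0.234018 and the full one is 2/3.
The region integral divided by the full integral gives P = 0.35103.

P ≈ 0.3510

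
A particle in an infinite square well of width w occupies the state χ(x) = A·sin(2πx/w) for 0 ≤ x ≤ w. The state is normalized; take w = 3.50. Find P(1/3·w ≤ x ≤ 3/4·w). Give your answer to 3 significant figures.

P ≈ 0.348

P = ∫_{1/3·w}^{3/4·w} |χ(x)|² dx.
Since A² = 1/(w/2), this is the region integral divided by the full normalization integral.
In terms of u = x/w (A² and the length scale cancel between numerator and denominator), P = [∫_{1/3}^{3/4} sin(2·π·u)^2 du] / [∫_{0}^{1} sin(2·π·u)^2 du].
An antiderivative of sin(2·π·u)^2 is u/2 - sin(4·π·u)/(8·π); evaluating from 1/3 to 3/4 gives -√(3)/(16·π) + 5/24, while the full integral is 1/2.
Evaluating gives P = -√(3)/(8·π) + 5/12.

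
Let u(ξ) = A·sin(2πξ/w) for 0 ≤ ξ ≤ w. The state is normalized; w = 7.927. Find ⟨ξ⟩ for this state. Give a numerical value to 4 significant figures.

⟨ξ⟩ ≈ 3.964

The expectation value is the |u|²-weighted average of ξ: ∫ ξ|u|² dξ.
Since the A² factors cancel between numerator and denominator, ⟨ξ⟩ = w/2.
With w = 7.927, ⟨ξ⟩ = 3.9635.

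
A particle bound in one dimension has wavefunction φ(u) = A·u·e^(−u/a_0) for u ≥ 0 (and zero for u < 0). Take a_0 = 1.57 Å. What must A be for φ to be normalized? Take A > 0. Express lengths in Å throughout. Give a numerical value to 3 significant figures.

We need A² ∫|f|² du = 1, taking the integral from 0 to ∞.
Recall ∫₀^∞ u^m e^(−u/β) du = m!·β^(m+1), the integral (without the A² prefactor) comes out to a_0^3/4.
So A² = (a_0^3/4)^(−1).
Plugging in a_0 = 1.57 yields A = 1.017.

A ≈ 1.02 Å^(-3/2)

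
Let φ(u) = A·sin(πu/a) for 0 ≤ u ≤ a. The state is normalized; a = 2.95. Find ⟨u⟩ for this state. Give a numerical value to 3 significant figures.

⟨u⟩ ≈ 1.48

By definition ⟨u⟩ = ∫ u |φ(u)|² du.
The ratio of the moment integral to the normalization integral gives ⟨u⟩ = a/2.
With a = 2.95, ⟨u⟩ = 1.475.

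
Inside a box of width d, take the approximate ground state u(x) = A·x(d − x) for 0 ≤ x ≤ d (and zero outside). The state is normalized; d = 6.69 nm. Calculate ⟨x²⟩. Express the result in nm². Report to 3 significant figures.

⟨x²⟩ = ∫ x^2 |u|² dx over the full domain.
Expanding the polynomial and integrating term by term, since the A² factors cancel between numerator and denominator, ⟨x²⟩ = 2·d^2/7.
Putting d = 6.69 gives 12.79.

⟨x^2⟩ ≈ 12.8 nm^2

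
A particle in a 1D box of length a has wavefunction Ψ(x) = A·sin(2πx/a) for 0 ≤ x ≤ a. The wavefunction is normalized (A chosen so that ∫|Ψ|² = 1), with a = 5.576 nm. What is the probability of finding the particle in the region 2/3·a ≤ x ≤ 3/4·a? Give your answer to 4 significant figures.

P = ∫_{2/3·a}^{3/4·a} |Ψ(x)|² dx.
With A² fixed by ∫|Ψ|² = 1, i.e. A² = (a/2)^(−1), substitute and integrate.
In terms of u = x/a (A² and the length scale cancel between numerator and denominator), P = [∫_{2/3}^{3/4} sin(2·π·u)^2 du] / [∫_{0}^{1} sin(2·π·u)^2 du].
An antiderivative of sin(2·π·u)^2 is u/2 - sin(4·π·u)/(8·π); evaluating from 2/3 to 3/4 gives √(3)/(16·π) + 1/24, while the full integral is 1/2.
This works out to P = (√(3)/8 + π/12)/π.

P ≈ 0.1522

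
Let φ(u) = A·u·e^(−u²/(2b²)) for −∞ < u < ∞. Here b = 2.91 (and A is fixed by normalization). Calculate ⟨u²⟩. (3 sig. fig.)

⟨u²⟩ = ∫ u^2 |φ|² du over the full domain.
Using the Gaussian integral ∫_{−∞}^{∞} e^(−αu²) du = √(π/α), the ratio of the moment integral to the normalization integral gives ⟨u²⟩ = 3·b^2/2.
Putting b = 2.91 gives 12.70.

⟨u^2⟩ ≈ 12.7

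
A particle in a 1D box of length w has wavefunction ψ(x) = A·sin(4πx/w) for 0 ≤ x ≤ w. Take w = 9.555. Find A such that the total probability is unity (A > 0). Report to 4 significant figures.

The normalization condition is ∫|ψ|² dx = 1 from 0 to w.
With ∫₀^w sin²(nπx/w) dx = w/2, with ψ = A·sin(4πx/w), the integral evaluates to A²·[w/2].
Hence A² = 1/[w/2].
With w = 9.555: A² = 0.20931 and A = 0.45751.

A ≈ 0.4575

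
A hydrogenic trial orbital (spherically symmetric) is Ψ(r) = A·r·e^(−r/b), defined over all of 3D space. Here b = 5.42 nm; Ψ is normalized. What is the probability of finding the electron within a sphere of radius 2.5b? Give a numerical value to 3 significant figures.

P ≈ 0.560

Integrate the radial probability density 4πr²|Ψ|² over r ≤ 2.5b.
Normalization gives A² = 1/(3·π·b^5).
Substituting u = r/b, A², 4π and the length scale all cancel in the ratio: P = ∫_{0}^{2.5} u^4·e^(-2·u) du / ∫_{0}^{∞} u^4·e^(-2·u) du.
An antiderivative of u^4·e^(-2·u) is -(u^4/2 + u^3 + 3·u^2/2 + 3·u/2 + 3/4)·e^(-2·u); evaluating from 0 to 2.5 gives 3/4 - 1569·e^(-5)/32, while the full integral is 3/4.
This evaluates to P = 0.5595.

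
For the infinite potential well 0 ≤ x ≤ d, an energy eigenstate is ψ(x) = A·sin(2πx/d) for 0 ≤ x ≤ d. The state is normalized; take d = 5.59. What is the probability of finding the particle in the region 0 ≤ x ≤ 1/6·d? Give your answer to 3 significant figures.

P ≈ 0.0978

|ψ|² is the probability density, so P = ∫_{0}^{1/6·d} |ψ|² dx.
Since A² = 1/(d/2), this is the region integral divided by the full normalization integral.
Let u = x/d; then A² and the length scale cancel, so P = ∫_{0}^{1/6} sin(2·π·u)^2 du ÷ ∫_{0}^{1} sin(2·π·u)^2 du.
An antiderivative of sin(2·π·u)^2 is u/2 - sin(4·π·u)/(8·π); evaluating from 0 to 1/6 gives -√(3)/(16·π) + 1/12, while the full integral is 1/2.
This works out to P = (-√(3)/8 + π/6)/π.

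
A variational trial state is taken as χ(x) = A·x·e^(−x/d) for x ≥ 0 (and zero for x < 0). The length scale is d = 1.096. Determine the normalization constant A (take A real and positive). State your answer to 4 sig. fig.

We need A² ∫|f|² dx = 1, taking the integral from 0 to ∞.
With ∫₀^∞ x^2 e^(−αx) dx = 2!/α^3, the integral (without the A² prefactor) comes out to d^3/4.
So A² = (d^3/4)^(−1).
With d = 1.096: A² = 3.0383 and A = 1.7431.

A ≈ 1.743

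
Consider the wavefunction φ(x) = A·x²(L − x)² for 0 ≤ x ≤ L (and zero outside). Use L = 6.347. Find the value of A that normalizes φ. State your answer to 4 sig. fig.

A ≈ 0.006139

Require ∫ |φ|² dx = 1 over the whole domain.
Carrying out the integral gives A² · L^9/630.
So A² = (L^9/630)^(−1).
Substituting L = 6.347 gives A² = 0.000037690, so A = 0.0061392.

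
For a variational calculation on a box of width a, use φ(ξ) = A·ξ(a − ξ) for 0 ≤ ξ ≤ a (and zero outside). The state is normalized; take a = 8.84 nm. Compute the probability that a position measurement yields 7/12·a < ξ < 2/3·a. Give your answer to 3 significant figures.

The probability is P = ∫ |φ|² dξ over [7/12·a, 2/3·a].
With A² fixed by ∫|φ|² = 1, i.e. A² = (a^5/30)^(−1), substitute and integrate.
In terms of u = ξ/a (A² and the length scale cancel between numerator and denominator), P = [∫_{7/12}^{2/3} u^2·(1 - u)^2 du] / [∫_{0}^{1} u^2·(1 - u)^2 du].
An antiderivative of u^2·(1 - u)^2 is u^3·(6·u^2 - 15·u + 10)/30; evaluating from 7/12 to 2/3 gives ≈ 0.0045581, while the full integral is 1/30.
The result is P = 0.1367.

P ≈ 0.137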